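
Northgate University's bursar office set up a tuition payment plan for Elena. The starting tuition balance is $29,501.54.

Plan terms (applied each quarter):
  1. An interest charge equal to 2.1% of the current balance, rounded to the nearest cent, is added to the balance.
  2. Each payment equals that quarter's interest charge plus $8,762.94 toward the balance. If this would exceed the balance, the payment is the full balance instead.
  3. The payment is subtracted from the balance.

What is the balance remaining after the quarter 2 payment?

# | Opening | Interest | Payment | End bal
1 | $29,501.54 | $619.53 | $9,382.47 | $20,738.60
2 | $20,738.60 | $435.51 | $9,198.45 | $11,975.66

$11,975.66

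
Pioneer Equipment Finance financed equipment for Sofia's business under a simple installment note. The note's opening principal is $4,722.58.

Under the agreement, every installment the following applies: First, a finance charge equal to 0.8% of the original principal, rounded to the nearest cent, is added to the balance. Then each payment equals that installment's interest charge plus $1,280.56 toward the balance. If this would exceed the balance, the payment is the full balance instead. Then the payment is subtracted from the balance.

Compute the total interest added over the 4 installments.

Installment 1: $4,722.58 +$37.78 interest = $4,760.36; pay $1,318.34 → $3,442.02
Installment 2: $3,442.02 +$37.78 interest = $3,479.80; pay $1,318.34 → $2,161.46
Installment 3: $2,161.46 +$37.78 interest = $2,199.24; pay $1,318.34 → $880.90
Installment 4: $880.90 +$37.78 interest = $918.68; pay $918.68 → $0.00
Total interest: $37.78 + $37.78 + $37.78 + $37.78 = $151.12

$151.12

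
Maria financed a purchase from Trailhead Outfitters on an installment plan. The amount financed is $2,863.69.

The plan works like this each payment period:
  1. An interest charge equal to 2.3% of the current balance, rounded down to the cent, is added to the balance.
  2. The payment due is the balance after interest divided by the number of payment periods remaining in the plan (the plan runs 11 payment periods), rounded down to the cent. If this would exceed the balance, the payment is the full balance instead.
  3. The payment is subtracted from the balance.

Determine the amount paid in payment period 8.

$312.27

Payment period 1: opening $2,863.69; interest $65.86 → $2,929.55; payment $266.32; balance $2,663.23
Payment period 2: opening $2,663.23; interest $61.25 → $2,724.48; payment $272.44; balance $2,452.04
Payment period 3: opening $2,452.04; interest $56.39 → $2,508.43; payment $278.71; balance $2,229.72
Payment period 4: opening $2,229.72; interest $51.28 → $2,281.00; payment $285.12; balance $1,995.88
Payment period 5: opening $1,995.88; interest $45.90 → $2,041.78; payment $291.68; balance $1,750.10
Payment period 6: opening $1,750.10; interest $40.25 → $1,790.35; payment $298.39; balance $1,491.96
Payment period 7: opening $1,491.96; interest $34.31 → $1,526.27; payment $305.25; balance $1,221.02
Payment period 8: opening $1,221.02; interest $28.08 → $1,249.10; payment $312.27; balance $936.83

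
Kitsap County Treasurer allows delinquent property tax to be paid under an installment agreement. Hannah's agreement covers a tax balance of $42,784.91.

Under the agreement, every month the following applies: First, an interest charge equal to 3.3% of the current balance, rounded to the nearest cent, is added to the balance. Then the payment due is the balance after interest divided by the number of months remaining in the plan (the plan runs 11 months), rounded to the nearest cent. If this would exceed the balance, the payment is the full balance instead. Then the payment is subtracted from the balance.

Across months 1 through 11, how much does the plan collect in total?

Month 1: $42,784.91 +$1,411.90 interest = $44,196.81; pay $4,017.89 → $40,178.92
Month 2: $40,178.92 +$1,325.90 interest = $41,504.82; pay $4,150.48 → $37,354.34
Month 3: $37,354.34 +$1,232.69 interest = $38,587.03; pay $4,287.45 → $34,299.58
Month 4: $34,299.58 +$1,131.89 interest = $35,431.47; pay $4,428.93 → $31,002.54
Month 5: $31,002.54 +$1,023.08 interest = $32,025.62; pay $4,575.09 → $27,450.53
Month 6: $27,450.53 +$905.87 interest = $28,356.40; pay $4,726.07 → $23,630.33
Month 7: $23,630.33 +$779.80 interest = $24,410.13; pay $4,882.03 → $19,528.10
Month 8: $19,528.10 +$644.43 interest = $20,172.53; pay $5,043.13 → $15,129.40
Month 9: $15,129.40 +$499.27 interest = $15,628.67; pay $5,209.56 → $10,419.11
Month 10: $10,419.11 +$343.83 interest = $10,762.94; pay $5,381.47 → $5,381.47
Month 11: $5,381.47 +$177.59 interest = $5,559.06; pay $5,559.06 → $0.00
Total paid: $52,261.16

$52,261.16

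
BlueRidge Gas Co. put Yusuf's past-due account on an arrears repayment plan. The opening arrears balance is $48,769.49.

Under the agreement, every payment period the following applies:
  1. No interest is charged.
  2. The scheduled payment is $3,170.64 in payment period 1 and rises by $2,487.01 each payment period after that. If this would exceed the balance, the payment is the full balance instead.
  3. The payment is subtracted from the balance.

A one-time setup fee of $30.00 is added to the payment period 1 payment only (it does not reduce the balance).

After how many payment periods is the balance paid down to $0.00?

6

# | Opening | Payment | Fee | End bal
1 | $48,769.49 | $3,170.64 | $30.00 | $45,598.85
2 | $45,598.85 | $5,657.65 | — | $39,941.20
3 | $39,941.20 | $8,144.66 | — | $31,796.54
4 | $31,796.54 | $10,631.67 | — | $21,164.87
5 | $21,164.87 | $13,118.68 | — | $8,046.19
6 | $8,046.19 | $8,046.19 | — | $0.00
Balance reaches $0.00 in payment period 6.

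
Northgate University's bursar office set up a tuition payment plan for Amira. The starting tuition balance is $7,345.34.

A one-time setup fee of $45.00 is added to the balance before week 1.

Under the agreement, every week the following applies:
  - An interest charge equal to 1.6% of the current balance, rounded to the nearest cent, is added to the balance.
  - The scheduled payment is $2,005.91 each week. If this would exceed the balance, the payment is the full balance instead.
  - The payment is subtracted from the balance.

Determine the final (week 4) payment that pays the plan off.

Week 1: $7,390.34 +$118.25 interest = $7,508.59; pay $2,005.91 → $5,502.68
Week 2: $5,502.68 +$88.04 interest = $5,590.72; pay $2,005.91 → $3,584.81
Week 3: $3,584.81 +$57.36 interest = $3,642.17; pay $2,005.91 → $1,636.26
Week 4: $1,636.26 +$26.18 interest = $1,662.44; pay $1,662.44 → $0.00

$1,662.44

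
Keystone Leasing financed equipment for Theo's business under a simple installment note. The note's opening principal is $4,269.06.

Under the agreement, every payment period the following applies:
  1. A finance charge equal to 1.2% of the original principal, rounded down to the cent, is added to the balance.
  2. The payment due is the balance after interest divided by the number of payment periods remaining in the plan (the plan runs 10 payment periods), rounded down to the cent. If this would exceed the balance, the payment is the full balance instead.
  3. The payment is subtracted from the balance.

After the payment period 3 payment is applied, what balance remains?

$3,108.86

# | Opening | Interest | Payment | End bal
1 | $4,269.06 | $51.22 | $432.02 | $3,888.26
2 | $3,888.26 | $51.22 | $437.72 | $3,501.76
3 | $3,501.76 | $51.22 | $444.12 | $3,108.86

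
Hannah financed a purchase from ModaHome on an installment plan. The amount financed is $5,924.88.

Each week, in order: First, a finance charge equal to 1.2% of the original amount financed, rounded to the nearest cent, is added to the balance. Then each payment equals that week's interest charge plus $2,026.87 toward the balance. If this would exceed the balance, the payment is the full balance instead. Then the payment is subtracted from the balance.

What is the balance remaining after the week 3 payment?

$0.00

# | Opening | Interest | Payment | End bal
1 | $5,924.88 | $71.10 | $2,097.97 | $3,898.01
2 | $3,898.01 | $71.10 | $2,097.97 | $1,871.14
3 | $1,871.14 | $71.10 | $1,942.24 | $0.00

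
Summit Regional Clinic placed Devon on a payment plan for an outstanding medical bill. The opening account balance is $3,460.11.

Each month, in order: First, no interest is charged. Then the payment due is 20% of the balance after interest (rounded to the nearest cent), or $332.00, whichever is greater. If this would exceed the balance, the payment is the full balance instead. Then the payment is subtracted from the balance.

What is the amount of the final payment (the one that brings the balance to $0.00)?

$89.26

Month 1: opening $3,460.11; payment $692.02; balance $2,768.09
Month 2: opening $2,768.09; payment $553.62; balance $2,214.47
Month 3: opening $2,214.47; payment $442.89; balance $1,771.58
Month 4: opening $1,771.58; payment $354.32; balance $1,417.26
Month 5: opening $1,417.26; payment $332.00; balance $1,085.26
Month 6: opening $1,085.26; payment $332.00; balance $753.26
Month 7: opening $753.26; payment $332.00; balance $421.26
Month 8: opening $421.26; payment $332.00; balance $89.26
Month 9: opening $89.26; payment $89.26; balance $0.00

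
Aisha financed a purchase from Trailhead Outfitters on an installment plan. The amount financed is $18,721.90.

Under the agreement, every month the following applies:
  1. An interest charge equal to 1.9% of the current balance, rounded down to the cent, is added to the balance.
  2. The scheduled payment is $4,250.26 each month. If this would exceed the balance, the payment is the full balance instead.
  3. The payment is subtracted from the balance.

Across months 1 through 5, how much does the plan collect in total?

$19,746.29

# | Opening | Interest | Payment | End bal
1 | $18,721.90 | $355.71 | $4,250.26 | $14,827.35
2 | $14,827.35 | $281.71 | $4,250.26 | $10,858.80
3 | $10,858.80 | $206.31 | $4,250.26 | $6,814.85
4 | $6,814.85 | $129.48 | $4,250.26 | $2,694.07
5 | $2,694.07 | $51.18 | $2,745.25 | $0.00
Total paid: $19,746.29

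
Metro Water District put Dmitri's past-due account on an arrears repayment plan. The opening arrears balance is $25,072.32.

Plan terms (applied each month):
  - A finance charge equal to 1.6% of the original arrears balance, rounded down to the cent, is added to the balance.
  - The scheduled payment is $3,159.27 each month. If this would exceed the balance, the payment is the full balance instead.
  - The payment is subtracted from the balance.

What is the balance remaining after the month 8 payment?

$3,007.36

Month 1: opening $25,072.32; interest $401.15 → $25,473.47; payment $3,159.27; balance $22,314.20
Month 2: opening $22,314.20; interest $401.15 → $22,715.35; payment $3,159.27; balance $19,556.08
Month 3: opening $19,556.08; interest $401.15 → $19,957.23; payment $3,159.27; balance $16,797.96
Month 4: opening $16,797.96; interest $401.15 → $17,199.11; payment $3,159.27; balance $14,039.84
Month 5: opening $14,039.84; interest $401.15 → $14,440.99; payment $3,159.27; balance $11,281.72
Month 6: opening $11,281.72; interest $401.15 → $11,682.87; payment $3,159.27; balance $8,523.60
Month 7: opening $8,523.60; interest $401.15 → $8,924.75; payment $3,159.27; balance $5,765.48
Month 8: opening $5,765.48; interest $401.15 → $6,166.63; payment $3,159.27; balance $3,007.36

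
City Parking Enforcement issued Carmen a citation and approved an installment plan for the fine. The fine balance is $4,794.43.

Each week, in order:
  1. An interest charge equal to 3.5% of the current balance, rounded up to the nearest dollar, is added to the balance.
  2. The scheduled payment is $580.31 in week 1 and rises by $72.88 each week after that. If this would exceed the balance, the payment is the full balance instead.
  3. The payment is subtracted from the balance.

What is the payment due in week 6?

$944.71

Week 1: opening $4,794.43; interest $168.00 → $4,962.43; payment $580.31; balance $4,382.12
Week 2: opening $4,382.12; interest $154.00 → $4,536.12; payment $653.19; balance $3,882.93
Week 3: opening $3,882.93; interest $136.00 → $4,018.93; payment $726.07; balance $3,292.86
Week 4: opening $3,292.86; interest $116.00 → $3,408.86; payment $798.95; balance $2,609.91
Week 5: opening $2,609.91; interest $92.00 → $2,701.91; payment $871.83; balance $1,830.08
Week 6: opening $1,830.08; interest $65.00 → $1,895.08; payment $944.71; balance $950.37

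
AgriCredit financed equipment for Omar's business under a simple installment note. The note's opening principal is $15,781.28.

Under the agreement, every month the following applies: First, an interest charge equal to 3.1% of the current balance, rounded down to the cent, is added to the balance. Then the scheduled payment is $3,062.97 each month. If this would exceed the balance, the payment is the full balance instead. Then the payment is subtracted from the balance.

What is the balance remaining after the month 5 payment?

Month 1: $15,781.28 +$489.21 interest = $16,270.49; pay $3,062.97 → $13,207.52
Month 2: $13,207.52 +$409.43 interest = $13,616.95; pay $3,062.97 → $10,553.98
Month 3: $10,553.98 +$327.17 interest = $10,881.15; pay $3,062.97 → $7,818.18
Month 4: $7,818.18 +$242.36 interest = $8,060.54; pay $3,062.97 → $4,997.57
Month 5: $4,997.57 +$154.92 interest = $5,152.49; pay $3,062.97 → $2,089.52

$2,089.52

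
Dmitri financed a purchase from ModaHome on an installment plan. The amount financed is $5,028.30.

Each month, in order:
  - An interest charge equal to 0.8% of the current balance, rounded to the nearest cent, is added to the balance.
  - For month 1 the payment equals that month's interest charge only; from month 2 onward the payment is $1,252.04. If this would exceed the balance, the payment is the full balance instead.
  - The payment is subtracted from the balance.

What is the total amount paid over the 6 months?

Month 1: opening $5,028.30; interest $40.23 → $5,068.53; payment $40.23; balance $5,028.30
Month 2: opening $5,028.30; interest $40.23 → $5,068.53; payment $1,252.04; balance $3,816.49
Month 3: opening $3,816.49; interest $30.53 → $3,847.02; payment $1,252.04; balance $2,594.98
Month 4: opening $2,594.98; interest $20.76 → $2,615.74; payment $1,252.04; balance $1,363.70
Month 5: opening $1,363.70; interest $10.91 → $1,374.61; payment $1,252.04; balance $122.57
Month 6: opening $122.57; interest $0.98 → $123.55; payment $123.55; balance $0.00
Total paid: $5,171.94

$5,171.94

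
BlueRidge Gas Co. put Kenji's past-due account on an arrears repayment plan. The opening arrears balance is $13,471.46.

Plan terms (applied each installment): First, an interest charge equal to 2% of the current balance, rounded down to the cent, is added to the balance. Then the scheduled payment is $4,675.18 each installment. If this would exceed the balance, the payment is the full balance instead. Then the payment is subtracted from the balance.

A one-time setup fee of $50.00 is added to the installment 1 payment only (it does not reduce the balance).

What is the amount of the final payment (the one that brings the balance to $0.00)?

Installment 1: $13,471.46 +$269.42 interest = $13,740.88; pay $4,675.18 (+ $50.00 fee) → $9,065.70
Installment 2: $9,065.70 +$181.31 interest = $9,247.01; pay $4,675.18 → $4,571.83
Installment 3: $4,571.83 +$91.43 interest = $4,663.26; pay $4,663.26 → $0.00

$4,663.26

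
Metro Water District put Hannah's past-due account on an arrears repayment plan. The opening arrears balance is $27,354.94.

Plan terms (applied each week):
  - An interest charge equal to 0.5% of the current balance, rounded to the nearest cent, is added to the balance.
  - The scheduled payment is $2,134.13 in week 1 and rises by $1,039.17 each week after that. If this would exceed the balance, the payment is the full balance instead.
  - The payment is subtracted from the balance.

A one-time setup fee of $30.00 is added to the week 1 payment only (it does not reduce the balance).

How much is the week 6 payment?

$6,858.13

Week 1: $27,354.94 +$136.77 interest = $27,491.71; pay $2,134.13 (+ $30.00 fee) → $25,357.58
Week 2: $25,357.58 +$126.79 interest = $25,484.37; pay $3,173.30 → $22,311.07
Week 3: $22,311.07 +$111.56 interest = $22,422.63; pay $4,212.47 → $18,210.16
Week 4: $18,210.16 +$91.05 interest = $18,301.21; pay $5,251.64 → $13,049.57
Week 5: $13,049.57 +$65.25 interest = $13,114.82; pay $6,290.81 → $6,824.01
Week 6: $6,824.01 +$34.12 interest = $6,858.13; pay $6,858.13 → $0.00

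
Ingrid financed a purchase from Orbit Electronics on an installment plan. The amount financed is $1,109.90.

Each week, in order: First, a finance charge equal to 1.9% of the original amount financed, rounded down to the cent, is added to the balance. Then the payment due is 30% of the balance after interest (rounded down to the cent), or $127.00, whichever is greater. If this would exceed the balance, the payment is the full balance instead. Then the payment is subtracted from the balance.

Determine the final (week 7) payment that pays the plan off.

# | Opening | Interest | Payment | End bal
1 | $1,109.90 | $21.08 | $339.29 | $791.69
2 | $791.69 | $21.08 | $243.83 | $568.94
3 | $568.94 | $21.08 | $177.00 | $413.02
4 | $413.02 | $21.08 | $130.23 | $303.87
5 | $303.87 | $21.08 | $127.00 | $197.95
6 | $197.95 | $21.08 | $127.00 | $92.03
7 | $92.03 | $21.08 | $113.11 | $0.00

$113.11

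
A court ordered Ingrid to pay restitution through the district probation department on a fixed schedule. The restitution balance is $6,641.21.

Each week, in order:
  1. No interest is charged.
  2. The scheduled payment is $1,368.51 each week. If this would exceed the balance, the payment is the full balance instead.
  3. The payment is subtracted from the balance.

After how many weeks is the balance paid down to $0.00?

5

Week 1: opening $6,641.21; payment $1,368.51; balance $5,272.70
Week 2: opening $5,272.70; payment $1,368.51; balance $3,904.19
Week 3: opening $3,904.19; payment $1,368.51; balance $2,535.68
Week 4: opening $2,535.68; payment $1,368.51; balance $1,167.17
Week 5: opening $1,167.17; payment $1,167.17; balance $0.00
Balance reaches $0.00 in week 5.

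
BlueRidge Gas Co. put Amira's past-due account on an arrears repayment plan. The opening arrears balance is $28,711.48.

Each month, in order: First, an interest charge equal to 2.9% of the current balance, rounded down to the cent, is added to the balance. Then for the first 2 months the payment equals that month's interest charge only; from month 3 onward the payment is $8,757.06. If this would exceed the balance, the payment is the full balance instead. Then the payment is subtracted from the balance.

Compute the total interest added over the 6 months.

$3,590.08

Month 1: opening $28,711.48; interest $832.63 → $29,544.11; payment $832.63; balance $28,711.48
Month 2: opening $28,711.48; interest $832.63 → $29,544.11; payment $832.63; balance $28,711.48
Month 3: opening $28,711.48; interest $832.63 → $29,544.11; payment $8,757.06; balance $20,787.05
Month 4: opening $20,787.05; interest $602.82 → $21,389.87; payment $8,757.06; balance $12,632.81
Month 5: opening $12,632.81; interest $366.35 → $12,999.16; payment $8,757.06; balance $4,242.10
Month 6: opening $4,242.10; interest $123.02 → $4,365.12; payment $4,365.12; balance $0.00
Total interest: $832.63 + $832.63 + $832.63 + $602.82 + $366.35 + $123.02 = $3,590.08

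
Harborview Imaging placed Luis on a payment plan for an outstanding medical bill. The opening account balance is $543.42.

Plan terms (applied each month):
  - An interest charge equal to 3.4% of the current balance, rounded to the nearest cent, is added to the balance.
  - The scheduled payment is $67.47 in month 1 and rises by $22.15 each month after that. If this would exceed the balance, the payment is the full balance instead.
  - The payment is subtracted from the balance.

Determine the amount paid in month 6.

Month 1: opening $543.42; interest $18.48 → $561.90; payment $67.47; balance $494.43
Month 2: opening $494.43; interest $16.81 → $511.24; payment $89.62; balance $421.62
Month 3: opening $421.62; interest $14.34 → $435.96; payment $111.77; balance $324.19
Month 4: opening $324.19; interest $11.02 → $335.21; payment $133.92; balance $201.29
Month 5: opening $201.29; interest $6.84 → $208.13; payment $156.07; balance $52.06
Month 6: opening $52.06; interest $1.77 → $53.83; payment $53.83; balance $0.00

$53.83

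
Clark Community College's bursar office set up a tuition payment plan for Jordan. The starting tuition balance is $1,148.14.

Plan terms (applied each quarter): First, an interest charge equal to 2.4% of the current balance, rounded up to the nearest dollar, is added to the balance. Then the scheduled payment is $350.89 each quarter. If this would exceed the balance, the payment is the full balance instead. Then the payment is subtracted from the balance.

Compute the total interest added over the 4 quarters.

$64.00

Quarter 1: opening $1,148.14; interest $28.00 → $1,176.14; payment $350.89; balance $825.25
Quarter 2: opening $825.25; interest $20.00 → $845.25; payment $350.89; balance $494.36
Quarter 3: opening $494.36; interest $12.00 → $506.36; payment $350.89; balance $155.47
Quarter 4: opening $155.47; interest $4.00 → $159.47; payment $159.47; balance $0.00
Total interest: $28.00 + $20.00 + $12.00 + $4.00 = $64.00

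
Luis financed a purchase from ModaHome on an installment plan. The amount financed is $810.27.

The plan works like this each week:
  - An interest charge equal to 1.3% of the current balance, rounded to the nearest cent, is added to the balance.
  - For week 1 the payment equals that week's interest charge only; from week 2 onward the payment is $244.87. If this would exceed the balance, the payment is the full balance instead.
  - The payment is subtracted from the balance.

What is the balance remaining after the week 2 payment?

Week 1: opening $810.27; interest $10.53 → $820.80; payment $10.53; balance $810.27
Week 2: opening $810.27; interest $10.53 → $820.80; payment $244.87; balance $575.93

$575.93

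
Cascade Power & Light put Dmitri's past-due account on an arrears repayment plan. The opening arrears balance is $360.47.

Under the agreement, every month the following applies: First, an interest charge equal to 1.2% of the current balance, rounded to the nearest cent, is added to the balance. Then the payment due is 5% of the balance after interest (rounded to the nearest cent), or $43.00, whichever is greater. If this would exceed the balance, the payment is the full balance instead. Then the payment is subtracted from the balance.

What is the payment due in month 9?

$38.23

# | Opening | Interest | Payment | End bal
1 | $360.47 | $4.33 | $43.00 | $321.80
2 | $321.80 | $3.86 | $43.00 | $282.66
3 | $282.66 | $3.39 | $43.00 | $243.05
4 | $243.05 | $2.92 | $43.00 | $202.97
5 | $202.97 | $2.44 | $43.00 | $162.41
6 | $162.41 | $1.95 | $43.00 | $121.36
7 | $121.36 | $1.46 | $43.00 | $79.82
8 | $79.82 | $0.96 | $43.00 | $37.78
9 | $37.78 | $0.45 | $38.23 | $0.00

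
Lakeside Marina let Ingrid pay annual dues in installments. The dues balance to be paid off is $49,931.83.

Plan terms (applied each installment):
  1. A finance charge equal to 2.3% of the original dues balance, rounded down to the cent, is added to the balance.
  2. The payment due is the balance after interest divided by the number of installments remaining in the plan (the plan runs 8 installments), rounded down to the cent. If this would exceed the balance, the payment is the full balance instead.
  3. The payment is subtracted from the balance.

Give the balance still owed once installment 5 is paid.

$21,771.89

Installment 1: opening $49,931.83; interest $1,148.43 → $51,080.26; payment $6,385.03; balance $44,695.23
Installment 2: opening $44,695.23; interest $1,148.43 → $45,843.66; payment $6,549.09; balance $39,294.57
Installment 3: opening $39,294.57; interest $1,148.43 → $40,443.00; payment $6,740.50; balance $33,702.50
Installment 4: opening $33,702.50; interest $1,148.43 → $34,850.93; payment $6,970.18; balance $27,880.75
Installment 5: opening $27,880.75; interest $1,148.43 → $29,029.18; payment $7,257.29; balance $21,771.89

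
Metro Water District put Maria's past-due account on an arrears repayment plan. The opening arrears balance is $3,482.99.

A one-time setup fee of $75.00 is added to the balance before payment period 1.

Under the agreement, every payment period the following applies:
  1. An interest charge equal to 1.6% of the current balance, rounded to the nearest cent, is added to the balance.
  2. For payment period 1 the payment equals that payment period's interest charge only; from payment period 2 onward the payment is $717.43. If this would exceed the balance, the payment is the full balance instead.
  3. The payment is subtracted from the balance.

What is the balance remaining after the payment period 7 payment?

$0.00

Payment period 1: opening $3,557.99; interest $56.93 → $3,614.92; payment $56.93; balance $3,557.99
Payment period 2: opening $3,557.99; interest $56.93 → $3,614.92; payment $717.43; balance $2,897.49
Payment period 3: opening $2,897.49; interest $46.36 → $2,943.85; payment $717.43; balance $2,226.42
Payment period 4: opening $2,226.42; interest $35.62 → $2,262.04; payment $717.43; balance $1,544.61
Payment period 5: opening $1,544.61; interest $24.71 → $1,569.32; payment $717.43; balance $851.89
Payment period 6: opening $851.89; interest $13.63 → $865.52; payment $717.43; balance $148.09
Payment period 7: opening $148.09; interest $2.37 → $150.46; payment $150.46; balance $0.00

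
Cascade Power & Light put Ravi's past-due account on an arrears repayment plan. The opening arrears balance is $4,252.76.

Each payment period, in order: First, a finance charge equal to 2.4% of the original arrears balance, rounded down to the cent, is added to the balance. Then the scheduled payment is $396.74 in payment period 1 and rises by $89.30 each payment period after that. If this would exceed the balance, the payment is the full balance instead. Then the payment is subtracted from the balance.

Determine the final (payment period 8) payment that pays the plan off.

Payment period 1: $4,252.76 +$102.06 interest = $4,354.82; pay $396.74 → $3,958.08
Payment period 2: $3,958.08 +$102.06 interest = $4,060.14; pay $486.04 → $3,574.10
Payment period 3: $3,574.10 +$102.06 interest = $3,676.16; pay $575.34 → $3,100.82
Payment period 4: $3,100.82 +$102.06 interest = $3,202.88; pay $664.64 → $2,538.24
Payment period 5: $2,538.24 +$102.06 interest = $2,640.30; pay $753.94 → $1,886.36
Payment period 6: $1,886.36 +$102.06 interest = $1,988.42; pay $843.24 → $1,145.18
Payment period 7: $1,145.18 +$102.06 interest = $1,247.24; pay $932.54 → $314.70
Payment period 8: $314.70 +$102.06 interest = $416.76; pay $416.76 → $0.00

$416.76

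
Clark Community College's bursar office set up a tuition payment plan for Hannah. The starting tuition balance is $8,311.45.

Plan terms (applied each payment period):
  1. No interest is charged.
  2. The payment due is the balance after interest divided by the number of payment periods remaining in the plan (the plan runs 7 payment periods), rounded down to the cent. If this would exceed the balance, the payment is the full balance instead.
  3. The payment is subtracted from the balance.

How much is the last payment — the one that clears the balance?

$1,187.35

Payment period 1: opening $8,311.45; payment $1,187.35; balance $7,124.10
Payment period 2: opening $7,124.10; payment $1,187.35; balance $5,936.75
Payment period 3: opening $5,936.75; payment $1,187.35; balance $4,749.40
Payment period 4: opening $4,749.40; payment $1,187.35; balance $3,562.05
Payment period 5: opening $3,562.05; payment $1,187.35; balance $2,374.70
Payment period 6: opening $2,374.70; payment $1,187.35; balance $1,187.35
Payment period 7: opening $1,187.35; payment $1,187.35; balance $0.00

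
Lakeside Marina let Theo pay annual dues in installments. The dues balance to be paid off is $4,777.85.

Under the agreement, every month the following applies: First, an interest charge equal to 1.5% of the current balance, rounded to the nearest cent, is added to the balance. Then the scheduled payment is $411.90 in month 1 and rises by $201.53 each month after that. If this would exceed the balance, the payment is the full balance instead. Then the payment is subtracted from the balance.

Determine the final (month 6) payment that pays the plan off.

Month 1: opening $4,777.85; interest $71.67 → $4,849.52; payment $411.90; balance $4,437.62
Month 2: opening $4,437.62; interest $66.56 → $4,504.18; payment $613.43; balance $3,890.75
Month 3: opening $3,890.75; interest $58.36 → $3,949.11; payment $814.96; balance $3,134.15
Month 4: opening $3,134.15; interest $47.01 → $3,181.16; payment $1,016.49; balance $2,164.67
Month 5: opening $2,164.67; interest $32.47 → $2,197.14; payment $1,218.02; balance $979.12
Month 6: opening $979.12; interest $14.69 → $993.81; payment $993.81; balance $0.00

$993.81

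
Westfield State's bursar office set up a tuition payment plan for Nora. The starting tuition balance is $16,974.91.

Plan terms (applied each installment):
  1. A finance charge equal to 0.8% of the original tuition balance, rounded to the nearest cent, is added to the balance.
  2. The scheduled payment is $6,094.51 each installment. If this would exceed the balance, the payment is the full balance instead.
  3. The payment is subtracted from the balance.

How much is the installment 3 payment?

$5,193.29

Installment 1: opening $16,974.91; interest $135.80 → $17,110.71; payment $6,094.51; balance $11,016.20
Installment 2: opening $11,016.20; interest $135.80 → $11,152.00; payment $6,094.51; balance $5,057.49
Installment 3: opening $5,057.49; interest $135.80 → $5,193.29; payment $5,193.29; balance $0.00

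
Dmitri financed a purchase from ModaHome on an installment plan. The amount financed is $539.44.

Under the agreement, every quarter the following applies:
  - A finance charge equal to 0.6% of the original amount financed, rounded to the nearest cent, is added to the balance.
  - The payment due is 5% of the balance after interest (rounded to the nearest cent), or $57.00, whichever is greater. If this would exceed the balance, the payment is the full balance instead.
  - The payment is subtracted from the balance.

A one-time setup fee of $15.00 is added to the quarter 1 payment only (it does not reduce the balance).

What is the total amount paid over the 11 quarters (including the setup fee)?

Quarter 1: $539.44 +$3.24 interest = $542.68; pay $57.00 (+ $15.00 fee) → $485.68
Quarter 2: $485.68 +$3.24 interest = $488.92; pay $57.00 → $431.92
Quarter 3: $431.92 +$3.24 interest = $435.16; pay $57.00 → $378.16
Quarter 4: $378.16 +$3.24 interest = $381.40; pay $57.00 → $324.40
Quarter 5: $324.40 +$3.24 interest = $327.64; pay $57.00 → $270.64
Quarter 6: $270.64 +$3.24 interest = $273.88; pay $57.00 → $216.88
Quarter 7: $216.88 +$3.24 interest = $220.12; pay $57.00 → $163.12
Quarter 8: $163.12 +$3.24 interest = $166.36; pay $57.00 → $109.36
Quarter 9: $109.36 +$3.24 interest = $112.60; pay $57.00 → $55.60
Quarter 10: $55.60 +$3.24 interest = $58.84; pay $57.00 → $1.84
Quarter 11: $1.84 +$3.24 interest = $5.08; pay $5.08 → $0.00
Total paid: $590.08

$590.08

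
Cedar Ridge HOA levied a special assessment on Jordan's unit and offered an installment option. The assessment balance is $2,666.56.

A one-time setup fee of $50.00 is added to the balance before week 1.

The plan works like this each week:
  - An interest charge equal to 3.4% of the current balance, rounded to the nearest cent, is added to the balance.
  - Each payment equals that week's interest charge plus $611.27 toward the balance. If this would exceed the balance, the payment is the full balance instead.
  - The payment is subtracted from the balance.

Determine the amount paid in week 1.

$703.63

Week 1: opening $2,716.56; interest $92.36 → $2,808.92; payment $703.63; balance $2,105.29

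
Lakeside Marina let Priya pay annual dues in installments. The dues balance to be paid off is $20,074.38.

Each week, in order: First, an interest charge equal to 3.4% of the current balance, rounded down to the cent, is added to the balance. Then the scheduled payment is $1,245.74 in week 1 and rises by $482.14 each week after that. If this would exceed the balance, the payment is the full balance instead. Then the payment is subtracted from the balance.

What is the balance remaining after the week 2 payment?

$18,446.65

Week 1: opening $20,074.38; interest $682.52 → $20,756.90; payment $1,245.74; balance $19,511.16
Week 2: opening $19,511.16; interest $663.37 → $20,174.53; payment $1,727.88; balance $18,446.65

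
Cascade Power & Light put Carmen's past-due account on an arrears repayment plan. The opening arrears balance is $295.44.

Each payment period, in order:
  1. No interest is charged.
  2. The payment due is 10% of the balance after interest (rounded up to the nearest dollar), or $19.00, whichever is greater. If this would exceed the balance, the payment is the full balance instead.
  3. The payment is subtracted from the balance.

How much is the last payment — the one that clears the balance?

Payment period 1: opening $295.44; payment $30.00; balance $265.44
Payment period 2: opening $265.44; payment $27.00; balance $238.44
Payment period 3: opening $238.44; payment $24.00; balance $214.44
Payment period 4: opening $214.44; payment $22.00; balance $192.44
Payment period 5: opening $192.44; payment $20.00; balance $172.44
Payment period 6: opening $172.44; payment $19.00; balance $153.44
Payment period 7: opening $153.44; payment $19.00; balance $134.44
Payment period 8: opening $134.44; payment $19.00; balance $115.44
Payment period 9: opening $115.44; payment $19.00; balance $96.44
Payment period 10: opening $96.44; payment $19.00; balance $77.44
Payment period 11: opening $77.44; payment $19.00; balance $58.44
Payment period 12: opening $58.44; payment $19.00; balance $39.44
Payment period 13: opening $39.44; payment $19.00; balance $20.44
Payment period 14: opening $20.44; payment $19.00; balance $1.44
Payment period 15: opening $1.44; payment $1.44; balance $0.00

$1.44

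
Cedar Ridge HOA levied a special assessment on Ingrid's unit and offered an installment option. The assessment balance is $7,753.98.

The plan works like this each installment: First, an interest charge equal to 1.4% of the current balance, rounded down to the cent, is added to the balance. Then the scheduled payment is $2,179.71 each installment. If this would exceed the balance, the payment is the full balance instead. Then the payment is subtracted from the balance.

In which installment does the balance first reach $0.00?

# | Opening | Interest | Payment | End bal
1 | $7,753.98 | $108.55 | $2,179.71 | $5,682.82
2 | $5,682.82 | $79.55 | $2,179.71 | $3,582.66
3 | $3,582.66 | $50.15 | $2,179.71 | $1,453.10
4 | $1,453.10 | $20.34 | $1,473.44 | $0.00
Balance reaches $0.00 in installment 4.

4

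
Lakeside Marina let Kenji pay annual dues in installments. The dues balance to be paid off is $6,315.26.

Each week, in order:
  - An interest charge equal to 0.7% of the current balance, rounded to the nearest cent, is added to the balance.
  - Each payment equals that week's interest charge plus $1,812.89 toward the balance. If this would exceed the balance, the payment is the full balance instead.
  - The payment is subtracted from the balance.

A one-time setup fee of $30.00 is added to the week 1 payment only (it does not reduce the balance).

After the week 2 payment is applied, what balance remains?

$2,689.48

# | Opening | Interest | Payment | Fee | End bal
1 | $6,315.26 | $44.21 | $1,857.10 | $30.00 | $4,502.37
2 | $4,502.37 | $31.52 | $1,844.41 | — | $2,689.48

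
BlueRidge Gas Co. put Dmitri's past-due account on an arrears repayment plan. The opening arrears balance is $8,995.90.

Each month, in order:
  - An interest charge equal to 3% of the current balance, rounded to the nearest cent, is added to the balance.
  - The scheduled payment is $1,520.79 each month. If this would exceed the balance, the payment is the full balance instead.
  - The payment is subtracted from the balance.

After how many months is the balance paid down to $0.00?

Month 1: $8,995.90 +$269.88 interest = $9,265.78; pay $1,520.79 → $7,744.99
Month 2: $7,744.99 +$232.35 interest = $7,977.34; pay $1,520.79 → $6,456.55
Month 3: $6,456.55 +$193.70 interest = $6,650.25; pay $1,520.79 → $5,129.46
Month 4: $5,129.46 +$153.88 interest = $5,283.34; pay $1,520.79 → $3,762.55
Month 5: $3,762.55 +$112.88 interest = $3,875.43; pay $1,520.79 → $2,354.64
Month 6: $2,354.64 +$70.64 interest = $2,425.28; pay $1,520.79 → $904.49
Month 7: $904.49 +$27.13 interest = $931.62; pay $931.62 → $0.00
Balance reaches $0.00 in month 7.

7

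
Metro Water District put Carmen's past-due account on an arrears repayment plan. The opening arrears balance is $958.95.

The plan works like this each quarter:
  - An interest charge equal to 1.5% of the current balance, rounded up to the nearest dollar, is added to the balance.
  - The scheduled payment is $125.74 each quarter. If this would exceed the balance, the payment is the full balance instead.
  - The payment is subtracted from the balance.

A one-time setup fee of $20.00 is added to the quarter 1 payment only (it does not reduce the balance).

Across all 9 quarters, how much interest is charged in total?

Quarter 1: $958.95 +$15.00 interest = $973.95; pay $125.74 (+ $20.00 fee) → $848.21
Quarter 2: $848.21 +$13.00 interest = $861.21; pay $125.74 → $735.47
Quarter 3: $735.47 +$12.00 interest = $747.47; pay $125.74 → $621.73
Quarter 4: $621.73 +$10.00 interest = $631.73; pay $125.74 → $505.99
Quarter 5: $505.99 +$8.00 interest = $513.99; pay $125.74 → $388.25
Quarter 6: $388.25 +$6.00 interest = $394.25; pay $125.74 → $268.51
Quarter 7: $268.51 +$5.00 interest = $273.51; pay $125.74 → $147.77
Quarter 8: $147.77 +$3.00 interest = $150.77; pay $125.74 → $25.03
Quarter 9: $25.03 +$1.00 interest = $26.03; pay $26.03 → $0.00
Total interest: $15.00 + $13.00 + $12.00 + $10.00 + $8.00 + $6.00 + $5.00 + $3.00 + $1.00 = $73.00

$73.00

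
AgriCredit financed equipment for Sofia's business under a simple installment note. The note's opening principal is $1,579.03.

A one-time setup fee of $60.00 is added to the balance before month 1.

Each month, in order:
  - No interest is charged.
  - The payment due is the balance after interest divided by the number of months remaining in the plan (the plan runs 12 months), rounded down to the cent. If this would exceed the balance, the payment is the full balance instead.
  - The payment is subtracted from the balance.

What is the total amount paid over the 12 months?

Month 1: opening $1,639.03; payment $136.58; balance $1,502.45
Month 2: opening $1,502.45; payment $136.58; balance $1,365.87
Month 3: opening $1,365.87; payment $136.58; balance $1,229.29
Month 4: opening $1,229.29; payment $136.58; balance $1,092.71
Month 5: opening $1,092.71; payment $136.58; balance $956.13
Month 6: opening $956.13; payment $136.59; balance $819.54
Month 7: opening $819.54; payment $136.59; balance $682.95
Month 8: opening $682.95; payment $136.59; balance $546.36
Month 9: opening $546.36; payment $136.59; balance $409.77
Month 10: opening $409.77; payment $136.59; balance $273.18
Month 11: opening $273.18; payment $136.59; balance $136.59
Month 12: opening $136.59; payment $136.59; balance $0.00
Total paid: $1,639.03

$1,639.03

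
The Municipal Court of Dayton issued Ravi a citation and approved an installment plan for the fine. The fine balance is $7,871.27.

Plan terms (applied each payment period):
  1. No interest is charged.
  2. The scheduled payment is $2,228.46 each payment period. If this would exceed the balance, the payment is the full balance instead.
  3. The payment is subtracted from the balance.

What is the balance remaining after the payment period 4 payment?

$0.00

Payment period 1: $7,871.27 − $2,228.46 → $5,642.81
Payment period 2: $5,642.81 − $2,228.46 → $3,414.35
Payment period 3: $3,414.35 − $2,228.46 → $1,185.89
Payment period 4: $1,185.89 − $1,185.89 → $0.00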